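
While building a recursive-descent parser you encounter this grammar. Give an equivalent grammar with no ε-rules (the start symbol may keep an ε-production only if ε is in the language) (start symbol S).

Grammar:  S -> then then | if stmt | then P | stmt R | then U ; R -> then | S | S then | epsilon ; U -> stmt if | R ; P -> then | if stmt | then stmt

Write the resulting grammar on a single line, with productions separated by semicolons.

S -> then then | if stmt | then P | stmt R | stmt | then U | then; R -> then | S | S then; U -> stmt if | R; P -> then | if stmt | then stmt

Nullable nonterminals: {R, U}.
ε ∉ L(G), so no ε-production is kept.
Expand every rule over subsets of its nullable positions: S → stmt R gives stmt R | stmt. S → then U gives then U | then.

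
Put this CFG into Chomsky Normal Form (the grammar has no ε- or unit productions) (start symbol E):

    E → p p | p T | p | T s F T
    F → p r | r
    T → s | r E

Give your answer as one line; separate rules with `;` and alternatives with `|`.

Introduce a nonterminal for each terminal appearing in a rule of length ≥ 2: X1 → p, X2 → s, X3 → r.
Binarize each right-hand side of length ≥ 3 by chaining fresh nonterminals (Y1, Y2, …): affected rules were E → T X2 F T.

E → X1 X1 | X1 T | p | T Y1; F → X1 X3 | r; T → s | X3 E; X1 → p; X2 → s; X3 → r; Y1 → X2 Y2; Y2 → F T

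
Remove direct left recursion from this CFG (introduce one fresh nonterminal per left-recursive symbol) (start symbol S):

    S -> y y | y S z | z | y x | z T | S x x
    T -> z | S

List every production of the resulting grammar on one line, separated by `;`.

S -> y y S' | y S z S' | z S' | y x S' | z T S'; T -> z | S; S' -> x x S' | eps

S is directly left-recursive.
For S: α = {x x}, β = {y y, y S z, z, y x, z T}. Rewrite as S → β S' and S' → α S' | ε.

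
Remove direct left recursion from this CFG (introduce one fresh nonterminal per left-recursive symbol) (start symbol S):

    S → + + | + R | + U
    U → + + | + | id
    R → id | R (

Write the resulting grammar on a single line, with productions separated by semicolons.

S → + + | + R | + U; U → + + | + | id; R → id R'; R' → ( R' | ε

R is directly left-recursive.
For R: α = {(}, β = {id}. Rewrite as R → β R' and R' → α R' | ε.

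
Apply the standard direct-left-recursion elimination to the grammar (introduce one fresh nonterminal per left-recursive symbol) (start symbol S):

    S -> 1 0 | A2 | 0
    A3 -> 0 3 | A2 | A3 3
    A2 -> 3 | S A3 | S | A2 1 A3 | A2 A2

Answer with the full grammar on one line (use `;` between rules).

S -> 1 0 | A2 | 0; A3 -> 0 3 A3' | A2 A3'; A2 -> 3 A2' | S A3 A2' | S A2'; A3' -> 3 A3' | ε; A2' -> 1 A3 A2' | A2 A2' | ε

A3, A2 are directly left-recursive.
For A3: α = {3}, β = {0 3, A2}. Rewrite as A3 → β A3' and A3' → α A3' | ε.
For A2: α = {1 A3, A2}, β = {3, S A3, S}. Rewrite as A2 → β A2' and A2' → α A2' | ε.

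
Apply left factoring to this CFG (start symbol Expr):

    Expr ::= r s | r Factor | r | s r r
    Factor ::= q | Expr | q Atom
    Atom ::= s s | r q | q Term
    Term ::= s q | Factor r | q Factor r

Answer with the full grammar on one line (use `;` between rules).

Expr has alternatives sharing prefix 'r': factor to Expr → r Expr1 with Expr1 → s | Factor | ε.
Factor has alternatives sharing prefix 'q': factor to Factor → q Factor1 with Factor1 → ε | Atom.

Expr ::= s r r | r Expr1; Factor ::= Expr | q Factor1; Atom ::= s s | r q | q Term; Term ::= s q | Factor r | q Factor r; Expr1 ::= s | Factor | epsilon; Factor1 ::= epsilon | Atom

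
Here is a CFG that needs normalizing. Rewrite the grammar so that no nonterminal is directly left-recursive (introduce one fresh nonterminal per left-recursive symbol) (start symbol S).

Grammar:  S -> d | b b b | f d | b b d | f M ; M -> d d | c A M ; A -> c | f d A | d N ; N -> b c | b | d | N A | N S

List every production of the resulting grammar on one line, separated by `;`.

S -> d | b b b | f d | b b d | f M; M -> d d | c A M; A -> c | f d A | d N; N -> b c N' | b N' | d N'; N' -> A N' | S N' | eps

Directly left-recursive nonterminal: N.
For N: α = {A, S}, β = {b c, b, d}. Rewrite as N → β N' and N' → α N' | ε.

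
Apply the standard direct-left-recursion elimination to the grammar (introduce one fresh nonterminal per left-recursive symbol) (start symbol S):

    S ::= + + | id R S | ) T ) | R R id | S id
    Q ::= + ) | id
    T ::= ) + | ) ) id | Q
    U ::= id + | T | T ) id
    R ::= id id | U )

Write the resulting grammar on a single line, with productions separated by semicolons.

S ::= + + S' | id R S S' | ) T ) S' | R R id S'; Q ::= + ) | id; T ::= ) + | ) ) id | Q; U ::= id + | T | T ) id; R ::= id id | U ); S' ::= id S' | ε

Directly left-recursive nonterminal: S.
For S: α = {id}, β = {+ +, id R S, ) T ), R R id}. Rewrite as S → β S' and S' → α S' | ε.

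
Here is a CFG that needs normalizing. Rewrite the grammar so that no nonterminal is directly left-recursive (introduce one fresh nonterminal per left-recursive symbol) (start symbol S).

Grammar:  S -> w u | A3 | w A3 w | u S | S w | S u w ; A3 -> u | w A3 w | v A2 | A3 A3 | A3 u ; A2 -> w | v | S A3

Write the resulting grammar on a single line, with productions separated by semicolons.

S, A3 are directly left-recursive.
For S: α = {w, u w}, β = {w u, A3, w A3 w, u S}. Rewrite as S → β S' and S' → α S' | ε.
For A3: α = {A3, u}, β = {u, w A3 w, v A2}. Rewrite as A3 → β A3' and A3' → α A3' | ε.

S -> w u S' | A3 S' | w A3 w S' | u S S'; A3 -> u A3' | w A3 w A3' | v A2 A3'; A2 -> w | v | S A3; S' -> w S' | u w S' | ε; A3' -> A3 A3' | u A3' | ε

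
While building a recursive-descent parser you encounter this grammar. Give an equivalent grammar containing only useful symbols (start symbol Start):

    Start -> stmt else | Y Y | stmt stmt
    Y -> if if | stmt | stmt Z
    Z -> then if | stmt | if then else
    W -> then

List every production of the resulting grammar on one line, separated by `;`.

Start -> stmt else | Y Y | stmt stmt; Y -> if if | stmt | stmt Z; Z -> then if | stmt | if then else

Generating nonterminals: {Start, W, Y, Z}.
Reachable from Start after that: {Start, Y, Z}.
Removed useless symbols: {W} and every production mentioning them.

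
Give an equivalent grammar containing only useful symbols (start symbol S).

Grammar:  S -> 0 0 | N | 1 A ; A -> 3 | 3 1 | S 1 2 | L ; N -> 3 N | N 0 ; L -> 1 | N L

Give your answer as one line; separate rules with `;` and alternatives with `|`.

S -> 0 0 | 1 A; A -> 3 | 3 1 | S 1 2 | L; L -> 1

Generating nonterminals: {A, L, S}.
Reachable from S after that: {A, L, S}.
Removed useless symbols: {N} and every production mentioning them.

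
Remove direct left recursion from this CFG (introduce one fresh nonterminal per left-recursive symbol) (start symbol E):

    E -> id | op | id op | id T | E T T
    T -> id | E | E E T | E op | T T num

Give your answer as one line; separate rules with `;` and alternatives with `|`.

E, T are directly left-recursive.
For E: α = {T T}, β = {id, op, id op, id T}. Rewrite as E → β E' and E' → α E' | ε.
For T: α = {T num}, β = {id, E, E E T, E op}. Rewrite as T → β T' and T' → α T' | ε.

E -> id E' | op E' | id op E' | id T E'; T -> id T' | E T' | E E T T' | E op T'; E' -> T T E' | epsilon; T' -> T num T' | epsilon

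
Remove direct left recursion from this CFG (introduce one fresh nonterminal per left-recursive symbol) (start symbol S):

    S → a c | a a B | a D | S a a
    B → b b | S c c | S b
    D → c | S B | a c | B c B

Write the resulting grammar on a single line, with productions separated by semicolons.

S → a c S' | a a B S' | a D S'; B → b b | S c c | S b; D → c | S B | a c | B c B; S' → a a S' | epsilon

Left recursion appears on S.
For S: α = {a a}, β = {a c, a a B, a D}. Rewrite as S → β S' and S' → α S' | ε.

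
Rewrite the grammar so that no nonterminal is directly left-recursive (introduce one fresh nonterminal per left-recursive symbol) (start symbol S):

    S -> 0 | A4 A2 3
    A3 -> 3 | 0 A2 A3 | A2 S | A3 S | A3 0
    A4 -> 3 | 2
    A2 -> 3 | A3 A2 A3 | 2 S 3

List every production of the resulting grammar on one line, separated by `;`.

S -> 0 | A4 A2 3; A3 -> 3 A3' | 0 A2 A3 A3' | A2 S A3'; A4 -> 3 | 2; A2 -> 3 | A3 A2 A3 | 2 S 3; A3' -> S A3' | 0 A3' | ε

Left recursion appears on A3.
For A3: α = {S, 0}, β = {3, 0 A2 A3, A2 S}. Rewrite as A3 → β A3' and A3' → α A3' | ε.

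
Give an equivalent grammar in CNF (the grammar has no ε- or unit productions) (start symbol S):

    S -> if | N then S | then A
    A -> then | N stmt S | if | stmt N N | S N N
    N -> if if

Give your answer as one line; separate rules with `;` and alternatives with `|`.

S -> if | N Y1 | X1 A; A -> then | N Y2 | if | X2 Y3 | S Y4; N -> X3 X3; X1 -> then; X2 -> stmt; X3 -> if; Y1 -> X1 S; Y2 -> X2 S; Y3 -> N N; Y4 -> N N

Introduce a nonterminal for each terminal appearing in a rule of length ≥ 2: X1 → then, X2 → stmt, X3 → if.
Binarize each right-hand side of length ≥ 3 by chaining fresh nonterminals (Y1, Y2, …): affected rules were S → N X1 S; A → N X2 S; A → X2 N N; A → S N N.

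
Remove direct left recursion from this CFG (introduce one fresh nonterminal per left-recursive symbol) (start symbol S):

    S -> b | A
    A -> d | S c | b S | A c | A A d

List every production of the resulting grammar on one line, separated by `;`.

S -> b | A; A -> d A' | S c A' | b S A'; A' -> c A' | A d A' | ε

Directly left-recursive nonterminal: A.
For A: α = {c, A d}, β = {d, S c, b S}. Rewrite as A → β A' and A' → α A' | ε.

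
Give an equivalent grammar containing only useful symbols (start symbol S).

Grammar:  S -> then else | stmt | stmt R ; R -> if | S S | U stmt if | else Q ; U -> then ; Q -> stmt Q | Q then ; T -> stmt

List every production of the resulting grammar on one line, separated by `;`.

S -> then else | stmt | stmt R; R -> if | S S | U stmt if; U -> then

Generating nonterminals: {R, S, T, U}.
Reachable from S after that: {R, S, U}.
Removed useless symbols: {Q, T} and every production mentioning them.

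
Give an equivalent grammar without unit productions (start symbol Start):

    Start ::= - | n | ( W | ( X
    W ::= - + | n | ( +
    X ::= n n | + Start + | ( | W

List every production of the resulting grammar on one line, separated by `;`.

Start ::= - | n | ( W | ( X; W ::= - + | n | ( +; X ::= n n | + Start + | ( | - + | n | ( +

Unit pairs: X ⇒* {W}.
Replace each nonterminal's rules with the union of the non-unit rules of every nonterminal it unit-derives.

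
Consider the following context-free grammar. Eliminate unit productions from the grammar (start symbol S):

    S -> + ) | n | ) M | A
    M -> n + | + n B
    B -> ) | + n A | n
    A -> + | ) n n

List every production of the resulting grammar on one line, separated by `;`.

S -> + ) | n | ) M | + | ) n n; M -> n + | + n B; B -> ) | + n A | n; A -> + | ) n n

Unit pairs: S ⇒* {A}.
For every A with A ⇒* B via unit rules, add B's non-unit alternatives to A; then delete every rule of the form X → Y.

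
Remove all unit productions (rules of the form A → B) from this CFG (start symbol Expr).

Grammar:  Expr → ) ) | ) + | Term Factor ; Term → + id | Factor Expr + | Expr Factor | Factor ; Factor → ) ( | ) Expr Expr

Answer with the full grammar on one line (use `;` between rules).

Expr → ) ) | ) + | Term Factor; Term → + id | Factor Expr + | Expr Factor | ) ( | ) Expr Expr; Factor → ) ( | ) Expr Expr

Unit pairs: Term ⇒* {Factor}.
For each unit pair (A, B), copy every non-unit production of B to A, then drop all unit productions.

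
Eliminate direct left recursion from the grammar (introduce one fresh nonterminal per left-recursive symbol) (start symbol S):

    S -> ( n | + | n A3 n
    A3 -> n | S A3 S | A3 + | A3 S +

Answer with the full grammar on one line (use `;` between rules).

S -> ( n | + | n A3 n; A3 -> n A3' | S A3 S A3'; A3' -> + A3' | S + A3' | ε

A3 is directly left-recursive.
For A3: α = {+, S +}, β = {n, S A3 S}. Rewrite as A3 → β A3' and A3' → α A3' | ε.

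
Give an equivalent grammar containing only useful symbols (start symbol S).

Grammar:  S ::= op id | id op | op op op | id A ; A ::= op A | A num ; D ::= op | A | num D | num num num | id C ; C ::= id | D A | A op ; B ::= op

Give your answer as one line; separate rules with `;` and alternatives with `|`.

S ::= op id | id op | op op op

Generating nonterminals: {B, C, D, S}.
Reachable from S after that: {S}.
Removed useless symbols: {A, B, C, D} and every production mentioning them.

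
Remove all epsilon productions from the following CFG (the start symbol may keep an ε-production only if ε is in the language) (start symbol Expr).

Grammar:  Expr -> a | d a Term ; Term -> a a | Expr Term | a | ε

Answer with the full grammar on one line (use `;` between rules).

Nullable set = {Term}.
ε ∉ L(G), so no ε-production is kept.
Add the nullable-subset variants: Expr → d a Term gives d a Term | d a. Term → Expr Term gives Expr Term | Expr.

Expr -> a | d a Term | d a; Term -> a a | Expr Term | Expr | a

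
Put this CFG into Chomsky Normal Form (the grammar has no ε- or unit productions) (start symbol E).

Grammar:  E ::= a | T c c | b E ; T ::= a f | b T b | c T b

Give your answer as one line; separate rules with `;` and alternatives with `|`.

E ::= a | T Y1 | X2 E; T ::= X3 X4 | X2 Y2 | X1 Y3; X1 ::= c; X2 ::= b; X3 ::= a; X4 ::= f; Y1 ::= X1 X1; Y2 ::= T X2; Y3 ::= T X2

Introduce a nonterminal for each terminal appearing in a rule of length ≥ 2: X1 → c, X2 → b, X3 → a, X4 → f.
Binarize each right-hand side of length ≥ 3 by chaining fresh nonterminals (Y1, Y2, …): affected rules were E → T X1 X1; T → X2 T X2; T → X1 T X2.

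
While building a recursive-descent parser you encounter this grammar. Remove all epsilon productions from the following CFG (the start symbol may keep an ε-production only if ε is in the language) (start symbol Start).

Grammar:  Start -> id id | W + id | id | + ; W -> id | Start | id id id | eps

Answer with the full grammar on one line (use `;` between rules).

Nullable set = {W}.
ε ∉ L(G), so no ε-production is kept.
Expand every rule over subsets of its nullable positions: Start → W + id gives W + id | + id.

Start -> id id | W + id | + id | id | +; W -> id | Start | id id id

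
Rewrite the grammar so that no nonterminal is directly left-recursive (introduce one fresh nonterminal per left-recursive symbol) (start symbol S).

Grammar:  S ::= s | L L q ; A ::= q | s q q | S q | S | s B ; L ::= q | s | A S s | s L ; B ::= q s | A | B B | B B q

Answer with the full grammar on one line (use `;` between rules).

Left recursion appears on B.
For B: α = {B, B q}, β = {q s, A}. Rewrite as B → β B' and B' → α B' | ε.

S ::= s | L L q; A ::= q | s q q | S q | S | s B; L ::= q | s | A S s | s L; B ::= q s B' | A B'; B' ::= B B' | B q B' | ε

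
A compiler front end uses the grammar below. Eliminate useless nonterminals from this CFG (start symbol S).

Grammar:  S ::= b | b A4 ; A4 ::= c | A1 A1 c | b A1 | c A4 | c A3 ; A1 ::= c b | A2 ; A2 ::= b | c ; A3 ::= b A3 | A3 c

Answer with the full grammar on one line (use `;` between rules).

S ::= b | b A4; A4 ::= c | A1 A1 c | b A1 | c A4; A1 ::= c b | A2; A2 ::= b | c

Generating nonterminals: {A1, A2, A4, S}.
Reachable from S after that: {A1, A2, A4, S}.
Removed useless symbols: {A3} and every production mentioning them.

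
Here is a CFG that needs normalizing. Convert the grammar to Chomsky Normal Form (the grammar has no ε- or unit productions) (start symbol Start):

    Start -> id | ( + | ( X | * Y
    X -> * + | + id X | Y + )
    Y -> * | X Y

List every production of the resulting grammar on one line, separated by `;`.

Introduce a nonterminal for each terminal appearing in a rule of length ≥ 2: X1 → (, X2 → +, X3 → *, X4 → id, X5 → ).
Binarize each right-hand side of length ≥ 3 by chaining fresh nonterminals (Y1, Y2, …): affected rules were X → X2 X4 X; X → Y X2 X5.

Start -> id | X1 X2 | X1 X | X3 Y; X -> X3 X2 | X2 Y1 | Y Y2; Y -> * | X Y; X1 -> (; X2 -> +; X3 -> *; X4 -> id; X5 -> ); Y1 -> X4 X; Y2 -> X2 X5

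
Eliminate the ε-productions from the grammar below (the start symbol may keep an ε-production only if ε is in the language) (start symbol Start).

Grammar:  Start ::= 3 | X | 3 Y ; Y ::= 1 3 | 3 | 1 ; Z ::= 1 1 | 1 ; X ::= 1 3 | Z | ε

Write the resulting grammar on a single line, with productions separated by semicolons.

Nullable nonterminals: {Start, X}.
ε ∈ L(G) since Start is nullable, so keep Start → ε.

Start ::= 3 | X | 3 Y | ε; Y ::= 1 3 | 3 | 1; Z ::= 1 1 | 1; X ::= 1 3 | Z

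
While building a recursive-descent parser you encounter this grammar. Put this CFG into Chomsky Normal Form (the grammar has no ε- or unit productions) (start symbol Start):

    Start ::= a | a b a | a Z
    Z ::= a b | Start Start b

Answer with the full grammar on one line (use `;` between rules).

Start ::= a | X1 Y1 | X1 Z; Z ::= X1 X2 | Start Y2; X1 ::= a; X2 ::= b; Y1 ::= X2 X1; Y2 ::= Start X2

Introduce a nonterminal for each terminal appearing in a rule of length ≥ 2: X1 → a, X2 → b.
Binarize each right-hand side of length ≥ 3 by chaining fresh nonterminals (Y1, Y2, …): affected rules were Start → X1 X2 X1; Z → Start Start X2.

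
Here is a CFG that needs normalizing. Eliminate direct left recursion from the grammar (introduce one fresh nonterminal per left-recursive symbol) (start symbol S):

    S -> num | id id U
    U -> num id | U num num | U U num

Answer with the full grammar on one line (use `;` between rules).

Directly left-recursive nonterminal: U.
For U: α = {num num, U num}, β = {num id}. Rewrite as U → β U' and U' → α U' | ε.

S -> num | id id U; U -> num id U'; U' -> num num U' | U num U' | epsilon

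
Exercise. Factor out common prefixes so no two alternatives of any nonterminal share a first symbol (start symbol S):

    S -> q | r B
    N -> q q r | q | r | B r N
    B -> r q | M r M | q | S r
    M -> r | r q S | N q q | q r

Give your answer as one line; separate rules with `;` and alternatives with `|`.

S -> q | r B; N -> r | B r N | q N'; B -> r q | M r M | q | S r; M -> N q q | q r | r M'; N' -> q r | eps; M' -> eps | q S

N has alternatives sharing prefix 'q': factor to N → q N' with N' → q r | ε.
M has alternatives sharing prefix 'r': factor to M → r M' with M' → ε | q S.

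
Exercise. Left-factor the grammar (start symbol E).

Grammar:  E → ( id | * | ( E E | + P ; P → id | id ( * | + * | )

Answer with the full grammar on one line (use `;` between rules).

E → * | + P | ( E'; P → + * | ) | id P'; E' → id | E E; P' → ε | ( *

E has alternatives sharing prefix '(': factor to E → ( E' with E' → id | E E.
P has alternatives sharing prefix 'id': factor to P → id P' with P' → ε | ( *.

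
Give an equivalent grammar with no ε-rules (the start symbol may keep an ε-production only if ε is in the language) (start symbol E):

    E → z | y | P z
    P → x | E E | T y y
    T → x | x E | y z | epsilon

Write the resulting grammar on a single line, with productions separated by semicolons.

E → z | y | P z; P → x | E E | T y y | y y; T → x | x E | y z

Nullable nonterminals: {T}.
ε ∉ L(G), so no ε-production is kept.
Add the nullable-subset variants: P → T y y gives T y y | y y.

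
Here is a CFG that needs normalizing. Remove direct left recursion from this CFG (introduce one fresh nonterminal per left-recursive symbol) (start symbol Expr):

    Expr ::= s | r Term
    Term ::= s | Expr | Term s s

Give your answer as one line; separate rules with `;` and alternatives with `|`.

Expr ::= s | r Term; Term ::= s Term1 | Expr Term1; Term1 ::= s s Term1 | ε

Term is directly left-recursive.
For Term: α = {s s}, β = {s, Expr}. Rewrite as Term → β Term1 and Term1 → α Term1 | ε.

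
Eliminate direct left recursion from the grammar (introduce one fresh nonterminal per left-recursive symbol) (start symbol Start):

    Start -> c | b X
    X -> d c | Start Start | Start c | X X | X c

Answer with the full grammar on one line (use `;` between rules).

Directly left-recursive nonterminal: X.
For X: α = {X, c}, β = {d c, Start Start, Start c}. Rewrite as X → β X1 and X1 → α X1 | ε.

Start -> c | b X; X -> d c X1 | Start Start X1 | Start c X1; X1 -> X X1 | c X1 | ε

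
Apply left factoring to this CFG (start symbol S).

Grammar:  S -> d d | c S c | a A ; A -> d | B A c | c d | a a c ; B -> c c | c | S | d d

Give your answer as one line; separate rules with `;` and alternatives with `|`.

B has alternatives sharing prefix 'c': factor to B → c B' with B' → c | ε.

S -> d d | c S c | a A; A -> d | B A c | c d | a a c; B -> S | d d | c B'; B' -> c | ε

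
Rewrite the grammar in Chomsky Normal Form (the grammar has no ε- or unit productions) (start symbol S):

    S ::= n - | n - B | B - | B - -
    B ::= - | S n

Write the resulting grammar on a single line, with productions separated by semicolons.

S ::= X1 X2 | X1 Y1 | B X2 | B Y2; B ::= - | S X1; X1 ::= n; X2 ::= -; Y1 ::= X2 B; Y2 ::= X2 X2

Introduce a nonterminal for each terminal appearing in a rule of length ≥ 2: X1 → n, X2 → -.
Binarize each right-hand side of length ≥ 3 by chaining fresh nonterminals (Y1, Y2, …): affected rules were S → X1 X2 B; S → B X2 X2.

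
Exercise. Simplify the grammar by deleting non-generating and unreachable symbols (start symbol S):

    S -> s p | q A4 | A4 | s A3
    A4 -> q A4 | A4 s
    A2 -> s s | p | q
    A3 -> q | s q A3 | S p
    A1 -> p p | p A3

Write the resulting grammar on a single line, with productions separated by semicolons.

S -> s p | s A3; A3 -> q | s q A3 | S p

Generating nonterminals: {A1, A2, A3, S}.
Reachable from S after that: {A3, S}.
Removed useless symbols: {A1, A2, A4} and every production mentioning them.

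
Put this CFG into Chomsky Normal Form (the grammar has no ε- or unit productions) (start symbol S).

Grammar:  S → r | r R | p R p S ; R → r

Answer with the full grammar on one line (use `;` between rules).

S → r | X1 R | X2 Y1; R → r; X1 → r; X2 → p; Y1 → R Y2; Y2 → X2 S

Introduce a nonterminal for each terminal appearing in a rule of length ≥ 2: X1 → r, X2 → p.
Binarize each right-hand side of length ≥ 3 by chaining fresh nonterminals (Y1, Y2, …): affected rules were S → X2 R X2 S.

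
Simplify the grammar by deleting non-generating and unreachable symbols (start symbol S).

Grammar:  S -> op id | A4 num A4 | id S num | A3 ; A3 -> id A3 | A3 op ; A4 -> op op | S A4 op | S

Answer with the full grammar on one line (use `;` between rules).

S -> op id | A4 num A4 | id S num; A4 -> op op | S A4 op | S

Generating nonterminals: {A4, S}.
Reachable from S after that: {A4, S}.
Removed useless symbols: {A3} and every production mentioning them.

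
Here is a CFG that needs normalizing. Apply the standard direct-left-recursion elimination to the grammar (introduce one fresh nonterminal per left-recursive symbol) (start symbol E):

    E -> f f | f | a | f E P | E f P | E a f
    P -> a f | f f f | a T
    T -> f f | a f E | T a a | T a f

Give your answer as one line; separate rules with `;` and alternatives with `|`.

E -> f f E' | f E' | a E' | f E P E'; P -> a f | f f f | a T; T -> f f T' | a f E T'; E' -> f P E' | a f E' | ε; T' -> a a T' | a f T' | ε

Directly left-recursive nonterminals: E, T.
For E: α = {f P, a f}, β = {f f, f, a, f E P}. Rewrite as E → β E' and E' → α E' | ε.
For T: α = {a a, a f}, β = {f f, a f E}. Rewrite as T → β T' and T' → α T' | ε.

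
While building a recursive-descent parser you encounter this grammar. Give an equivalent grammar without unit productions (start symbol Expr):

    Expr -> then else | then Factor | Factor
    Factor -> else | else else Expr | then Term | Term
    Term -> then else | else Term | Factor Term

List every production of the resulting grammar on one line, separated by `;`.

Unit pairs: Expr ⇒* {Factor, Term}; Factor ⇒* {Term}.
For each unit pair (A, B), copy every non-unit production of B to A, then drop all unit productions.

Expr -> then else | else Term | Factor Term | else | else else Expr | then Term | then Factor; Factor -> then else | else Term | Factor Term | else | else else Expr | then Term; Term -> then else | else Term | Factor Term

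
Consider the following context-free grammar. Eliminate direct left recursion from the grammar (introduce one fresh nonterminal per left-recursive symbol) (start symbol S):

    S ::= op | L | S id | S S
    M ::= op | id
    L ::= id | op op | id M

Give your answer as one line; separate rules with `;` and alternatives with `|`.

Directly left-recursive nonterminal: S.
For S: α = {id, S}, β = {op, L}. Rewrite as S → β S' and S' → α S' | ε.

S ::= op S' | L S'; M ::= op | id; L ::= id | op op | id M; S' ::= id S' | S S' | ε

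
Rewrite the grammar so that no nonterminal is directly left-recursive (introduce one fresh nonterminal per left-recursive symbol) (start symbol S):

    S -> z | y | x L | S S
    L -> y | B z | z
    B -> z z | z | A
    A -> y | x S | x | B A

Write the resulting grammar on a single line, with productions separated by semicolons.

S -> z S' | y S' | x L S'; L -> y | B z | z; B -> z z | z | A; A -> y | x S | x | B A; S' -> S S' | ε

S is directly left-recursive.
For S: α = {S}, β = {z, y, x L}. Rewrite as S → β S' and S' → α S' | ε.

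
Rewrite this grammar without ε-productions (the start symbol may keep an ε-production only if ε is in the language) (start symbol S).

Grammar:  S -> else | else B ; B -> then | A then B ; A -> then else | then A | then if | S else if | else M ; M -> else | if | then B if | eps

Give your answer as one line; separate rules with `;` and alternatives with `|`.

Nullable nonterminals: {M}.
ε ∉ L(G), so no ε-production is kept.
Expand every rule over subsets of its nullable positions: A → else M gives else M | else.

S -> else | else B; B -> then | A then B; A -> then else | then A | then if | S else if | else M | else; M -> else | if | then B if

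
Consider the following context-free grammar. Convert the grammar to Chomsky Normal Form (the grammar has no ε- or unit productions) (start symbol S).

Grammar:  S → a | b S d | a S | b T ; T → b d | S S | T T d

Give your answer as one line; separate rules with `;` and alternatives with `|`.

Introduce a nonterminal for each terminal appearing in a rule of length ≥ 2: X1 → b, X2 → d, X3 → a.
Binarize each right-hand side of length ≥ 3 by chaining fresh nonterminals (Y1, Y2, …): affected rules were S → X1 S X2; T → T T X2.

S → a | X1 Y1 | X3 S | X1 T; T → X1 X2 | S S | T Y2; X1 → b; X2 → d; X3 → a; Y1 → S X2; Y2 → T X2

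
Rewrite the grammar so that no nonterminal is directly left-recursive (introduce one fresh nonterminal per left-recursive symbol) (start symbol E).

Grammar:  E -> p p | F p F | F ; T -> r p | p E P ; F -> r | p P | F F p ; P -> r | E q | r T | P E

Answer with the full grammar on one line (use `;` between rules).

F, P are directly left-recursive.
For F: α = {F p}, β = {r, p P}. Rewrite as F → β F' and F' → α F' | ε.
For P: α = {E}, β = {r, E q, r T}. Rewrite as P → β P' and P' → α P' | ε.

E -> p p | F p F | F; T -> r p | p E P; F -> r F' | p P F'; P -> r P' | E q P' | r T P'; F' -> F p F' | eps; P' -> E P' | eps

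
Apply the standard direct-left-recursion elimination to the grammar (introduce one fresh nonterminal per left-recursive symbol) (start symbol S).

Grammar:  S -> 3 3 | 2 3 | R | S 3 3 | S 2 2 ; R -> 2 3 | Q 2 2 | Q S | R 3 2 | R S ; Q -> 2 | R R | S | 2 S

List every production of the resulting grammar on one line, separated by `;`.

Left recursion appears on S, R.
For S: α = {3 3, 2 2}, β = {3 3, 2 3, R}. Rewrite as S → β S' and S' → α S' | ε.
For R: α = {3 2, S}, β = {2 3, Q 2 2, Q S}. Rewrite as R → β R' and R' → α R' | ε.

S -> 3 3 S' | 2 3 S' | R S'; R -> 2 3 R' | Q 2 2 R' | Q S R'; Q -> 2 | R R | S | 2 S; S' -> 3 3 S' | 2 2 S' | ε; R' -> 3 2 R' | S R' | ε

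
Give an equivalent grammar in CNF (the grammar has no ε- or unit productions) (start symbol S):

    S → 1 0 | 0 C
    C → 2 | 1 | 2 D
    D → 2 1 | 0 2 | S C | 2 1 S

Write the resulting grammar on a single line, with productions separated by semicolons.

S → X1 X2 | X2 C; C → 2 | 1 | X3 D; D → X3 X1 | X2 X3 | S C | X3 Y1; X1 → 1; X2 → 0; X3 → 2; Y1 → X1 S

Introduce a nonterminal for each terminal appearing in a rule of length ≥ 2: X1 → 1, X2 → 0, X3 → 2.
Binarize each right-hand side of length ≥ 3 by chaining fresh nonterminals (Y1, Y2, …): affected rules were D → X3 X1 S.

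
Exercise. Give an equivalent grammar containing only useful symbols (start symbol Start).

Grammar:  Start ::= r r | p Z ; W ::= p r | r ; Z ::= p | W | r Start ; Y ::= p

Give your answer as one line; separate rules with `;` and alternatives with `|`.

Start ::= r r | p Z; W ::= p r | r; Z ::= p | W | r Start

Generating nonterminals: {Start, W, Y, Z}.
Reachable from Start after that: {Start, W, Z}.
Removed useless symbols: {Y} and every production mentioning them.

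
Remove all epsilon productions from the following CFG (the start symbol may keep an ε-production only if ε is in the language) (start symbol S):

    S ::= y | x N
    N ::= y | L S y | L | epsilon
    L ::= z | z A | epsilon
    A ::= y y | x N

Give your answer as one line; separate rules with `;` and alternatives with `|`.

S ::= y | x N | x; N ::= y | L S y | S y | L; L ::= z | z A; A ::= y y | x N | x

Nullable set = {L, N}.
ε ∉ L(G), so no ε-production is kept.
For each production, add variants omitting each subset of nullable occurrences: S → x N gives x N | x. N → L S y gives L S y | S y. A → x N gives x N | x.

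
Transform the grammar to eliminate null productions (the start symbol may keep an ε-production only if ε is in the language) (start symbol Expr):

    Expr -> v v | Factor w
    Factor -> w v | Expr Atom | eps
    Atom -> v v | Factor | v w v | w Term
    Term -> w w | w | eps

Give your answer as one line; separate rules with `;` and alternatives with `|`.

Nullable set = {Atom, Factor, Term}.
ε ∉ L(G), so no ε-production is kept.
Expand every rule over subsets of its nullable positions: Expr → Factor w gives Factor w | w. Factor → Expr Atom gives Expr Atom | Expr. Atom → w Term gives w Term | w.

Expr -> v v | Factor w | w; Factor -> w v | Expr Atom | Expr; Atom -> v v | Factor | v w v | w Term | w; Term -> w w | w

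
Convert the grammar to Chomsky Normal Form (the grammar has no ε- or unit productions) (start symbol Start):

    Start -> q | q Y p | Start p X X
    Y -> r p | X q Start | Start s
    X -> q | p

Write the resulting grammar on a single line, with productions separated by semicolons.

Start -> q | X1 Y1 | Start Y2; Y -> X3 X2 | X Y4 | Start X4; X -> q | p; X1 -> q; X2 -> p; X3 -> r; X4 -> s; Y1 -> Y X2; Y2 -> X2 Y3; Y3 -> X X; Y4 -> X1 Start

Introduce a nonterminal for each terminal appearing in a rule of length ≥ 2: X1 → q, X2 → p, X3 → r, X4 → s.
Binarize each right-hand side of length ≥ 3 by chaining fresh nonterminals (Y1, Y2, …): affected rules were Start → X1 Y X2; Start → Start X2 X X; Y → X X1 Start.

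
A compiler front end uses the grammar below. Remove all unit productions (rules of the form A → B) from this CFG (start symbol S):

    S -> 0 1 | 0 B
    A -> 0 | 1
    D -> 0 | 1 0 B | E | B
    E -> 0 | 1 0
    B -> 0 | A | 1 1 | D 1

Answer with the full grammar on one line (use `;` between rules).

S -> 0 1 | 0 B; A -> 0 | 1; D -> 0 | 1 1 | D 1 | 1 0 | 1 0 B | 1; E -> 0 | 1 0; B -> 0 | 1 1 | D 1 | 1

Unit pairs: B ⇒* {A}; D ⇒* {A, B, E}.
For each unit pair (A, B), copy every non-unit production of B to A, then drop all unit productions.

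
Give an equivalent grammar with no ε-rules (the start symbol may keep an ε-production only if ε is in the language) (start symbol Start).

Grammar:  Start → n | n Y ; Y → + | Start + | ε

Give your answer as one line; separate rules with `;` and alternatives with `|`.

Nullable set = {Y}.
ε ∉ L(G), so no ε-production is kept.

Start → n | n Y; Y → + | Start +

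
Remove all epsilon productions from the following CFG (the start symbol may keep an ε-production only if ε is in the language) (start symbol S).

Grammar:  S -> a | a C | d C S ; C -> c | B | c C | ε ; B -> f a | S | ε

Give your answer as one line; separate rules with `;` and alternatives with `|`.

The nullable symbols are {B, C}.
ε ∉ L(G), so no ε-production is kept.
Expand every rule over subsets of its nullable positions: S → d C S gives d C S | d S.

S -> a | a C | d C S | d S; C -> c | B | c C; B -> f a | S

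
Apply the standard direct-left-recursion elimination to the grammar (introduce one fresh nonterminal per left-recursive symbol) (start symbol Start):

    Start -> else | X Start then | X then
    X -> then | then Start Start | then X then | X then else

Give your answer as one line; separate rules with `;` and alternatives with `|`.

X is directly left-recursive.
For X: α = {then else}, β = {then, then Start Start, then X then}. Rewrite as X → β X1 and X1 → α X1 | ε.

Start -> else | X Start then | X then; X -> then X1 | then Start Start X1 | then X then X1; X1 -> then else X1 | ε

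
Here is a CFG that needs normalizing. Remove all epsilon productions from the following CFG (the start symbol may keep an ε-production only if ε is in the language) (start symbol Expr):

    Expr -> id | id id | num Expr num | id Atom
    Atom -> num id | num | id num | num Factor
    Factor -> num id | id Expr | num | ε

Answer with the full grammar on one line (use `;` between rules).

The nullable symbols are {Factor}.
ε ∉ L(G), so no ε-production is kept.

Expr -> id | id id | num Expr num | id Atom; Atom -> num id | num | id num | num Factor; Factor -> num id | id Expr | num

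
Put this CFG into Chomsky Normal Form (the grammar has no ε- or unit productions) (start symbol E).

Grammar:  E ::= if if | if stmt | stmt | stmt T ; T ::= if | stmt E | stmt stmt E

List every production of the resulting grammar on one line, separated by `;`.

E ::= X1 X1 | X1 X2 | stmt | X2 T; T ::= if | X2 E | X2 Y1; X1 ::= if; X2 ::= stmt; Y1 ::= X2 E

Introduce a nonterminal for each terminal appearing in a rule of length ≥ 2: X1 → if, X2 → stmt.
Binarize each right-hand side of length ≥ 3 by chaining fresh nonterminals (Y1, Y2, …): affected rules were T → X2 X2 E.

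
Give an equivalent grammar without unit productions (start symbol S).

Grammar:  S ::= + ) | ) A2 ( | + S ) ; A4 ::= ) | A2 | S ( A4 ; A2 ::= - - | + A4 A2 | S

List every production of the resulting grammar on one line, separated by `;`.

Unit pairs: A2 ⇒* {S}; A4 ⇒* {A2, S}.
Replace each nonterminal's rules with the union of the non-unit rules of every nonterminal it unit-derives.

S ::= + ) | ) A2 ( | + S ); A4 ::= ) | S ( A4 | - - | + A4 A2 | + ) | ) A2 ( | + S ); A2 ::= - - | + A4 A2 | + ) | ) A2 ( | + S )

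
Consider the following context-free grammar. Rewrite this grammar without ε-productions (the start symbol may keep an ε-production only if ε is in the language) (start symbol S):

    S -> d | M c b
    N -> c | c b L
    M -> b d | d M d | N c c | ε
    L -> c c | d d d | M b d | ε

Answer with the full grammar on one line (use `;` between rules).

The nullable symbols are {L, M}.
ε ∉ L(G), so no ε-production is kept.
Add the nullable-subset variants: S → M c b gives M c b | c b. N → c b L gives c b L | c b. M → d M d gives d M d | d d. L → M b d gives M b d | b d.

S -> d | M c b | c b; N -> c | c b L | c b; M -> b d | d M d | d d | N c c; L -> c c | d d d | M b d | b d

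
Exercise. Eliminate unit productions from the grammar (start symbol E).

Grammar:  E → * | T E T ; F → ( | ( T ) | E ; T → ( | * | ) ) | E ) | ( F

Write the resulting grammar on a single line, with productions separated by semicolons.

Unit pairs: F ⇒* {E}.
For each unit pair (A, B), copy every non-unit production of B to A, then drop all unit productions.

E → * | T E T; F → * | T E T | ( | ( T ); T → ( | * | ) ) | E ) | ( F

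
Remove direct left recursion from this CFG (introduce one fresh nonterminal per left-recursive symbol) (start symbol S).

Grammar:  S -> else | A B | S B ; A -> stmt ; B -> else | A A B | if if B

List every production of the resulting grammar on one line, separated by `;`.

S -> else S' | A B S'; A -> stmt; B -> else | A A B | if if B; S' -> B S' | ε

S is directly left-recursive.
For S: α = {B}, β = {else, A B}. Rewrite as S → β S' and S' → α S' | ε.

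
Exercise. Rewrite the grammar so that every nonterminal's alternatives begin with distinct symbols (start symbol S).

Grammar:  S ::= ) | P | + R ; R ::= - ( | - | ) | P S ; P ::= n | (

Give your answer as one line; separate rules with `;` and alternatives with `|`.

R has alternatives sharing prefix '-': factor to R → - R' with R' → ( | ε.

S ::= ) | P | + R; R ::= ) | P S | - R'; P ::= n | (; R' ::= ( | ε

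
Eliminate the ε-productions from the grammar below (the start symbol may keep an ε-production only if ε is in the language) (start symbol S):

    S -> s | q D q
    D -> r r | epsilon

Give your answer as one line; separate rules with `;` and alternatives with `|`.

S -> s | q D q | q q; D -> r r

Nullable nonterminals: {D}.
ε ∉ L(G), so no ε-production is kept.
For each production, add variants omitting each subset of nullable occurrences: S → q D q gives q D q | q q.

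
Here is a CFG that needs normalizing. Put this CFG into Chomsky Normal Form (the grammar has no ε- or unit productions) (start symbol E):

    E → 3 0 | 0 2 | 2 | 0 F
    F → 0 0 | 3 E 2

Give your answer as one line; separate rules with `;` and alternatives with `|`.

E → X1 X2 | X2 X3 | 2 | X2 F; F → X2 X2 | X1 Y1; X1 → 3; X2 → 0; X3 → 2; Y1 → E X3

Introduce a nonterminal for each terminal appearing in a rule of length ≥ 2: X1 → 3, X2 → 0, X3 → 2.
Binarize each right-hand side of length ≥ 3 by chaining fresh nonterminals (Y1, Y2, …): affected rules were F → X1 E X3.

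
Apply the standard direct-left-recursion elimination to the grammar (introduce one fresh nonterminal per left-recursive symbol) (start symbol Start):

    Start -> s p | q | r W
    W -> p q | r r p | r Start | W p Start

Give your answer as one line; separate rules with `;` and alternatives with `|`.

Start -> s p | q | r W; W -> p q W1 | r r p W1 | r Start W1; W1 -> p Start W1 | ε

W is directly left-recursive.
For W: α = {p Start}, β = {p q, r r p, r Start}. Rewrite as W → β W1 and W1 → α W1 | ε.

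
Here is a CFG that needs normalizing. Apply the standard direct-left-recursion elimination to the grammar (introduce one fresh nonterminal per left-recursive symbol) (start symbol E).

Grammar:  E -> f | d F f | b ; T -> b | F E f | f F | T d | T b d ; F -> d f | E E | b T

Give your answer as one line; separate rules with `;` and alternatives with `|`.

Left recursion appears on T.
For T: α = {d, b d}, β = {b, F E f, f F}. Rewrite as T → β T' and T' → α T' | ε.

E -> f | d F f | b; T -> b T' | F E f T' | f F T'; F -> d f | E E | b T; T' -> d T' | b d T' | eps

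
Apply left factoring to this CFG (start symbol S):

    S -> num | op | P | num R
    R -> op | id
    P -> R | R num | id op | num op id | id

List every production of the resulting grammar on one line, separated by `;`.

S -> op | P | num S'; R -> op | id; P -> num op id | R P' | id P''; S' -> ε | R; P' -> ε | num; P'' -> op | ε

S has alternatives sharing prefix 'num': factor to S → num S' with S' → ε | R.
P has alternatives sharing prefix 'R': factor to P → R P' with P' → ε | num.
P has alternatives sharing prefix 'id': factor to P → id P'' with P'' → op | ε.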